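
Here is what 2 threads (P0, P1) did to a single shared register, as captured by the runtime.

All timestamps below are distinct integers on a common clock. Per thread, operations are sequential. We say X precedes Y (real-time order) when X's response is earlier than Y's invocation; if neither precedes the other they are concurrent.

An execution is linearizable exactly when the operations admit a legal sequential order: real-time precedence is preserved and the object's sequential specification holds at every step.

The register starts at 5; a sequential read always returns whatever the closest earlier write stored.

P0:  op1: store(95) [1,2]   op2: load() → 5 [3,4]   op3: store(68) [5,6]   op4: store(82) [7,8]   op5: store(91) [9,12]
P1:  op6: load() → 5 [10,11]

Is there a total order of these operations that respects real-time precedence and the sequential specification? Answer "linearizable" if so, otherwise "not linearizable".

the violation lands at event 4, op2's response at time 4: events 1..3 linearize, events 1..4 do not
exhaustive check: the 2 completed register ops admit one real-time order; illegal
one such order, op1, op2, breaks at step 2 where op2 load() → 5 is illegal

not linearizable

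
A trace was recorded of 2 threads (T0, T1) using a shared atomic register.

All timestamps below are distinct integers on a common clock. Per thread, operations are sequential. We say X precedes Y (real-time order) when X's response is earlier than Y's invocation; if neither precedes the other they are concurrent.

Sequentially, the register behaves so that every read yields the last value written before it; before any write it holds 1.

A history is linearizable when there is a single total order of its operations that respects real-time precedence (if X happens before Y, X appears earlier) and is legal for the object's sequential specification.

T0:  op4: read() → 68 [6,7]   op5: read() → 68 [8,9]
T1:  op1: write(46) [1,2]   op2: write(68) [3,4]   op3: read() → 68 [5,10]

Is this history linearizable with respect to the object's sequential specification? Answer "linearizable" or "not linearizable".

one valid linearization: op1, op2, op3, op4, op5
1. op1 write(46), leaving value 46
2. op2 write(68), leaving value 68
3. op3 read() → 68, leaving value 68
4. op4 read() → 68, leaving value 68
5. op5 read() → 68, leaving value 68

linearizable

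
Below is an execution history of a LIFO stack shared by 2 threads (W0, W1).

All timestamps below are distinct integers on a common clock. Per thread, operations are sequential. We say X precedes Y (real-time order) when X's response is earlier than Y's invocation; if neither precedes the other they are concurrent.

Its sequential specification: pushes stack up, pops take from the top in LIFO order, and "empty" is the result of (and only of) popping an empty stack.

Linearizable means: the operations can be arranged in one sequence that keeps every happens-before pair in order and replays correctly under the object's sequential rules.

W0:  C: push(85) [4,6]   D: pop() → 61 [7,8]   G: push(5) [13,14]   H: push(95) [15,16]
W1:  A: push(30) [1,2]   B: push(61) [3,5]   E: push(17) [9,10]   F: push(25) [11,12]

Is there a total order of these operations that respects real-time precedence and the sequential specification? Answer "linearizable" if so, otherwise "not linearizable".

linearizable

one valid linearization: A, C, B, D, E, F, G, H
step 1: A push(30) — stack <30>
step 2: C push(85) — stack <30,85>
step 3: B push(61) — stack <30,85,61>
step 4: D pop() → 61 — stack <30,85>
step 5: E push(17) — stack <30,85,17>
step 6: F push(25) — stack <30,85,17,25>
step 7: G push(5) — stack <30,85,17,25,5>
step 8: H push(95) — stack <30,85,17,25,5,95>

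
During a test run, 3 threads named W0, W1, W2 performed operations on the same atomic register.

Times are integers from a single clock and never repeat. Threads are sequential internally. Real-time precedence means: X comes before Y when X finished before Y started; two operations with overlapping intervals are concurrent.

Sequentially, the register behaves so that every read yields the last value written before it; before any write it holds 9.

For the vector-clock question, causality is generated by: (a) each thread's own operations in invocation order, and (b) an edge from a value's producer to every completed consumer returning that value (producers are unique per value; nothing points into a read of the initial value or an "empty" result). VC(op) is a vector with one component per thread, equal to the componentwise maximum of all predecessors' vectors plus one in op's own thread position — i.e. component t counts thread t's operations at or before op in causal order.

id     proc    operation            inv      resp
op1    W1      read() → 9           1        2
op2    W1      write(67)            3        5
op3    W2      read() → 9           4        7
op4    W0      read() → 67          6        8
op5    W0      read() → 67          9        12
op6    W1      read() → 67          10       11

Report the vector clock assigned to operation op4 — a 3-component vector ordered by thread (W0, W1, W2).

root op op3, invoked 4: fresh clock plus W2's own tick → (0, 0, 1)
root op op1, invoked 1: fresh clock plus W1's own tick → (0, 1, 0)
op2, invoked 3, takes VC(op1)=(0, 1, 0) under max, adds 1 for W1 → (0, 2, 0)
op6, invoked 10, takes VC(op2)=(0, 2, 0) under max, adds 1 for W1 → (0, 3, 0)
op4, invoked 6, takes VC(op2)=(0, 2, 0) under max, adds 1 for W0 → (1, 2, 0)
op5, invoked 9, takes VC(op2)=(0, 2, 0), VC(op4)=(1, 2, 0) under max, adds 1 for W0 → (2, 2, 0)
target: VC(op4) = (1, 2, 0)

(1, 2, 0)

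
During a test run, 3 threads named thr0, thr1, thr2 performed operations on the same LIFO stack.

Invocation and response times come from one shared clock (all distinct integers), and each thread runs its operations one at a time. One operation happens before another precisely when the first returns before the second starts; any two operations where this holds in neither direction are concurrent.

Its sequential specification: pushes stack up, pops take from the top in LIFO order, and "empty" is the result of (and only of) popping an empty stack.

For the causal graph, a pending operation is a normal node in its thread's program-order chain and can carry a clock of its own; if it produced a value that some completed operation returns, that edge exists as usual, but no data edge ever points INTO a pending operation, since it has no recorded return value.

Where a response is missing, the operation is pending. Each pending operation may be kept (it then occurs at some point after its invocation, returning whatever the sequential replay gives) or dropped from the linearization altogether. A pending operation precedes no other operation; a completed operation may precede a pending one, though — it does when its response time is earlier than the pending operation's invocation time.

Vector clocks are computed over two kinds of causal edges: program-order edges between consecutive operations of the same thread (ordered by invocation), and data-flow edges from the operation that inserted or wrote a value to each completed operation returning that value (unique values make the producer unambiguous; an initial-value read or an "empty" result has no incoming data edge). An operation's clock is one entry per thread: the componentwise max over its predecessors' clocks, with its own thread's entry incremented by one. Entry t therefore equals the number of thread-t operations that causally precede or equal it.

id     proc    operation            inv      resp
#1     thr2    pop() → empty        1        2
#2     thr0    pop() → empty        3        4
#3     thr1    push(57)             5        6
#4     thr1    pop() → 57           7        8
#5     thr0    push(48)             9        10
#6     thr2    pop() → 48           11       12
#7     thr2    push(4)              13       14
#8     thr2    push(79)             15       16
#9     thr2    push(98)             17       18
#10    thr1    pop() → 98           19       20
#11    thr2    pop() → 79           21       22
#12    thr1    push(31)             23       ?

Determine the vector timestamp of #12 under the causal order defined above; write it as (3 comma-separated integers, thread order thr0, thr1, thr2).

(2, 4, 5)

#1, invoked 1, has no incoming edges; only thr2's bump applies → (0, 0, 1)
#3, invoked 5, has no incoming edges; only thr1's bump applies → (0, 1, 0)
#2, invoked 3, has no incoming edges; only thr0's bump applies → (1, 0, 0)
#4, invoked 7, takes VC(#3)=(0, 1, 0) under max, adds 1 for thr1 → (0, 2, 0)
#5, invoked 9, takes VC(#2)=(1, 0, 0) under max, adds 1 for thr0 → (2, 0, 0)
#6, invoked 11, takes VC(#1)=(0, 0, 1), VC(#5)=(2, 0, 0) under max, adds 1 for thr2 → (2, 0, 2)
#7, invoked 13, takes VC(#6)=(2, 0, 2) under max, adds 1 for thr2 → (2, 0, 3)
#8, invoked 15, takes VC(#7)=(2, 0, 3) under max, adds 1 for thr2 → (2, 0, 4)
#9, invoked 17, takes VC(#8)=(2, 0, 4) under max, adds 1 for thr2 → (2, 0, 5)
#11, invoked 21, takes VC(#8)=(2, 0, 4), VC(#9)=(2, 0, 5) under max, adds 1 for thr2 → (2, 0, 6)
#10, invoked 19, takes VC(#4)=(0, 2, 0), VC(#9)=(2, 0, 5) under max, adds 1 for thr1 → (2, 3, 5)
#12, invoked 23, takes VC(#10)=(2, 3, 5) under max, adds 1 for thr1 → (2, 4, 5)
target: VC(#12) = (2, 4, 5)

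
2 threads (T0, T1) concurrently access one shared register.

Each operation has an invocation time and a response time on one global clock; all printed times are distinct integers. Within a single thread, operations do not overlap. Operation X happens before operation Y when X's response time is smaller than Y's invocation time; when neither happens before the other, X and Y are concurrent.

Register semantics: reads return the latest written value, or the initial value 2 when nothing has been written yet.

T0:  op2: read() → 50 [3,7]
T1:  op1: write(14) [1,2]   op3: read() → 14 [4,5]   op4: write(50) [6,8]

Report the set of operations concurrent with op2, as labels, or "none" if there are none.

op2 spans [3,7]: anything still running between times 3 and 7 counts as concurrent
op1 [1,2]: before
op3 [4,5]: concurrent
op4 [6,8]: concurrent

op3, op4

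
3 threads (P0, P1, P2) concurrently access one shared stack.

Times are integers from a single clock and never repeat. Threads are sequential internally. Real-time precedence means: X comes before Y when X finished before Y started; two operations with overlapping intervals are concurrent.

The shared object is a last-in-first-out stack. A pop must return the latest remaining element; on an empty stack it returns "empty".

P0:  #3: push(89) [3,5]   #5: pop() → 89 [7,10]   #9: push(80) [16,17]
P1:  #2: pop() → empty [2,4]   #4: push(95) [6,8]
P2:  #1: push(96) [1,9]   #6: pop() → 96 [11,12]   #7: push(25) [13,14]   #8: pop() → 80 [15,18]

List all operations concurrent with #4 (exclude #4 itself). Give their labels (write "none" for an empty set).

#4 runs from 6 to 8; window-overlapping ops are concurrent
#1 [1,9]: concurrent
#2 [2,4]: before
#3 [3,5]: before
#5 [7,10]: concurrent
#6 [11,12]: after
#7 [13,14]: after
#8 [15,18]: after
#9 [16,17]: after

#1, #5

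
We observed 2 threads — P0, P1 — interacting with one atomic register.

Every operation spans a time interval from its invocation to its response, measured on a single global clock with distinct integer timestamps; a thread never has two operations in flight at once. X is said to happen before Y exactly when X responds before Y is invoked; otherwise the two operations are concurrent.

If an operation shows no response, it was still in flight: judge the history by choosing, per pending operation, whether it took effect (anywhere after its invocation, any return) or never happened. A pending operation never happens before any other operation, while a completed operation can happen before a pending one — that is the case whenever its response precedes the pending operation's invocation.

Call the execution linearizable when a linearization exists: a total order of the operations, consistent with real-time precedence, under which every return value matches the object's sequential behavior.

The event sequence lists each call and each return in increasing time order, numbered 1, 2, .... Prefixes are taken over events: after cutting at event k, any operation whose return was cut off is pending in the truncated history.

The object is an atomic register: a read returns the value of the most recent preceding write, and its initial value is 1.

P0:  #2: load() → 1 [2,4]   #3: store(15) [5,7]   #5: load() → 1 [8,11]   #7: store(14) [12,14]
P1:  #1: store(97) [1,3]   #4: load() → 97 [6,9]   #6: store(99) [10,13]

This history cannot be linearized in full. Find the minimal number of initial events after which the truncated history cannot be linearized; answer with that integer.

11

one valid order for events 1..10 is #2, #1, #4, #3:
step 1: #2 load() → 1 — value 1
step 2: #1 store(97) — value 97
step 3: #4 load() → 97 — value 97
step 4: #3 store(15) — value 15
adding event 11 (#5 responds at 11) leaves no legal real-time order
completion choices over the 1 pending operation (#6) were checked; none helps
for example #1, #2, #3, #4, #5 (pending dropped) fails at step 2: #2 load() → 1 is not legal there
for example #1, #2, #3, #5, #4 (pending dropped) fails at step 2: #2 load() → 1 is not legal there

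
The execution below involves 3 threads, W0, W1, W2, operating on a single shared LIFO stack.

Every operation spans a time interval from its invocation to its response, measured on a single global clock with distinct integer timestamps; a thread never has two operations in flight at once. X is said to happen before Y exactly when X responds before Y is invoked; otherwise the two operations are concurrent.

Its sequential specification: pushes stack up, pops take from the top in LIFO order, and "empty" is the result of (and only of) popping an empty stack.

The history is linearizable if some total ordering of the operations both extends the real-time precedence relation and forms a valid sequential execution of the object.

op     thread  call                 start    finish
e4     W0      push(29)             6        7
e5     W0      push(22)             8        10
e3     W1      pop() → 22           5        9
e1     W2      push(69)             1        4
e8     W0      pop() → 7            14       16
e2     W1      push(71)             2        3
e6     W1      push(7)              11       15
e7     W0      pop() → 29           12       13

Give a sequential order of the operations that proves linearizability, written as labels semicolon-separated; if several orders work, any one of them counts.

e1; e2; e4; e5; e3; e7; e6; e8

after step 1 (e1 push(69)): stack <69>
after step 2 (e2 push(71)): stack <69,71>
after step 3 (e4 push(29)): stack <69,71,29>
after step 4 (e5 push(22)): stack <69,71,29,22>
after step 5 (e3 pop() → 22): stack <69,71,29>
after step 6 (e7 pop() → 29): stack <69,71>
after step 7 (e6 push(7)): stack <69,71,7>
after step 8 (e8 pop() → 7): stack <69,71>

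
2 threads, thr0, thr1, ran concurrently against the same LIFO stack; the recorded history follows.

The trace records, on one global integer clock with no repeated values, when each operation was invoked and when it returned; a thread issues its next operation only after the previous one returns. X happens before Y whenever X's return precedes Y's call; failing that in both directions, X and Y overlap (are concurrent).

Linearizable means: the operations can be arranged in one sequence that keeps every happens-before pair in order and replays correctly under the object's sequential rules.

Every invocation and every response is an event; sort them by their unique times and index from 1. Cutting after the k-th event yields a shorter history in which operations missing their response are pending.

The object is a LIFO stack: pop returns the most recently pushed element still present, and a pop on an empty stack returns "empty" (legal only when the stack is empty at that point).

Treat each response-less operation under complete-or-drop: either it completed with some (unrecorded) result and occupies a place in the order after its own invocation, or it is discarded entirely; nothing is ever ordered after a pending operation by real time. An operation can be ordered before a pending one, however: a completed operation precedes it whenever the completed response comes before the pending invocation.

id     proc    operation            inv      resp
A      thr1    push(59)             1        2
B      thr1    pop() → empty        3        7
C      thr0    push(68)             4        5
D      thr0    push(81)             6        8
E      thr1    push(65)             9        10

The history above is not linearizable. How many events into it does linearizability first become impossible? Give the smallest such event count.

a valid linearization of events 1..6 exists, for instance A, B, C:
after step 1 (A push(59)): stack <59>
after step 2 (B pop() (pending, included)): stack <>
after step 3 (C push(68)): stack <68>
adding event 7 (B responds at 7) leaves no legal real-time order
every completion of the 1 pending operation (D) was checked; none linearizes
for example A, B, C (pending dropped) fails at step 2: B pop() → empty is not legal there
for example A, C, B (pending dropped) fails at step 3: B pop() → empty is not legal there

7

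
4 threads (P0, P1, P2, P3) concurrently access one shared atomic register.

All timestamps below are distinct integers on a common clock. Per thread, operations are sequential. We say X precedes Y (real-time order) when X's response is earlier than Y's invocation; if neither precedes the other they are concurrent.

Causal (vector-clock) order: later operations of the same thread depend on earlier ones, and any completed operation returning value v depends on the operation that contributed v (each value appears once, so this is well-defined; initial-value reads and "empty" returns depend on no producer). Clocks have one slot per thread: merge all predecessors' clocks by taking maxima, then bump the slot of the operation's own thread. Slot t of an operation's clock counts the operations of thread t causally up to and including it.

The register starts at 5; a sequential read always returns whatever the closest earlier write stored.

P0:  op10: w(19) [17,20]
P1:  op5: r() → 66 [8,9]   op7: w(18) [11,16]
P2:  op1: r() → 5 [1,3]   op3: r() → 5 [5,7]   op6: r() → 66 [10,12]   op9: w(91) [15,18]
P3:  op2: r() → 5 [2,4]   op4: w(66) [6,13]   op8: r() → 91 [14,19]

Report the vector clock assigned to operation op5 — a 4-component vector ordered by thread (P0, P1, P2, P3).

(0, 1, 0, 2)

root op op2, invoked 2: fresh clock plus P3's own tick → (0, 0, 0, 1)
root op op1, invoked 1: fresh clock plus P2's own tick → (0, 0, 1, 0)
root op op10, invoked 17: fresh clock plus P0's own tick → (1, 0, 0, 0)
op4 (invocation 6): componentwise max over VC(op2)=(0, 0, 0, 1), +1 at P3, giving (0, 0, 0, 2)
op3 (invocation 5): componentwise max over VC(op1)=(0, 0, 1, 0), +1 at P2, giving (0, 0, 2, 0)
op5 (invocation 8): componentwise max over VC(op4)=(0, 0, 0, 2), +1 at P1, giving (0, 1, 0, 2)
op7 (invocation 11): componentwise max over VC(op5)=(0, 1, 0, 2), +1 at P1, giving (0, 2, 0, 2)
op6 (invocation 10): componentwise max over VC(op3)=(0, 0, 2, 0), VC(op4)=(0, 0, 0, 2), +1 at P2, giving (0, 0, 3, 2)
op9 (invocation 15): componentwise max over VC(op6)=(0, 0, 3, 2), +1 at P2, giving (0, 0, 4, 2)
op8 (invocation 14): componentwise max over VC(op4)=(0, 0, 0, 2), VC(op9)=(0, 0, 4, 2), +1 at P3, giving (0, 0, 4, 3)
target: VC(op5) = (0, 1, 0, 2)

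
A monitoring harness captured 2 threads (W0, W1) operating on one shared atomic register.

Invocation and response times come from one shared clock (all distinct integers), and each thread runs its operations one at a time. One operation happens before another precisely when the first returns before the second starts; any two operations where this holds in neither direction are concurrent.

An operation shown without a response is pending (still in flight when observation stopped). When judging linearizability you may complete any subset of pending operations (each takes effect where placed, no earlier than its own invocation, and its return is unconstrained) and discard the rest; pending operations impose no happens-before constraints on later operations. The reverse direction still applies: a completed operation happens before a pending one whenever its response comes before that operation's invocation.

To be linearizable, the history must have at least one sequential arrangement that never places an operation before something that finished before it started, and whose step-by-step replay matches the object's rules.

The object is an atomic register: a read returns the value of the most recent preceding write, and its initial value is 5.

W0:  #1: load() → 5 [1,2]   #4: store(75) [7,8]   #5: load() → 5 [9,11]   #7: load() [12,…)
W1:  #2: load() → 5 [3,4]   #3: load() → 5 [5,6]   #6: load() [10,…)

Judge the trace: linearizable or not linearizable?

not linearizable

already the first 11 events (up to #5's response at time 11) admit no linearization; the first 10 still do
exactly one order of the 5 completed ops respects real time; the atomic register replay fails
no completion choice of the 1 pending operation (#6) rescues it — every subset was tried
e.g. #1, #2, #3, #4, #5 (pending dropped): illegal at step 5, since #5 load() → 5 cannot apply there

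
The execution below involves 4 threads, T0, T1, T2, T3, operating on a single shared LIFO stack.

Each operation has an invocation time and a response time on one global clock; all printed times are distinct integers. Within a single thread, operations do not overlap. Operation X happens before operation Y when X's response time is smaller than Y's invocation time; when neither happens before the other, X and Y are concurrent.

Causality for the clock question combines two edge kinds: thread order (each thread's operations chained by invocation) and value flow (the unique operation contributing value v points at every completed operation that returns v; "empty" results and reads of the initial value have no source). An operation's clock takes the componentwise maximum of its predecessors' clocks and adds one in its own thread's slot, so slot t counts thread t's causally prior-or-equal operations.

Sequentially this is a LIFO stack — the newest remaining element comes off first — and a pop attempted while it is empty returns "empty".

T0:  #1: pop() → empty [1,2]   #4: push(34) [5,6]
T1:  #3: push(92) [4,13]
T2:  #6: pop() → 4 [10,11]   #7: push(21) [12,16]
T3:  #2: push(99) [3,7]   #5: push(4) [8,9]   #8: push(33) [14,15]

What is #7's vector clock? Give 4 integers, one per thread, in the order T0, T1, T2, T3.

invoked at 3, #2 has no predecessors; its own T3 bump gives (0, 0, 0, 1)
invoked at 4, #3 has no predecessors; its own T1 bump gives (0, 1, 0, 0)
invoked at 1, #1 has no predecessors; its own T0 bump gives (1, 0, 0, 0)
#5 (invocation 8): componentwise max over VC(#2)=(0, 0, 0, 1), +1 at T3, giving (0, 0, 0, 2)
#4 (invocation 5): componentwise max over VC(#1)=(1, 0, 0, 0), +1 at T0, giving (2, 0, 0, 0)
#8 (invocation 14): componentwise max over VC(#5)=(0, 0, 0, 2), +1 at T3, giving (0, 0, 0, 3)
#6 (invocation 10): componentwise max over VC(#5)=(0, 0, 0, 2), +1 at T2, giving (0, 0, 1, 2)
#7 (invocation 12): componentwise max over VC(#6)=(0, 0, 1, 2), +1 at T2, giving (0, 0, 2, 2)
target: VC(#7) = (0, 0, 2, 2)

(0, 0, 2, 2)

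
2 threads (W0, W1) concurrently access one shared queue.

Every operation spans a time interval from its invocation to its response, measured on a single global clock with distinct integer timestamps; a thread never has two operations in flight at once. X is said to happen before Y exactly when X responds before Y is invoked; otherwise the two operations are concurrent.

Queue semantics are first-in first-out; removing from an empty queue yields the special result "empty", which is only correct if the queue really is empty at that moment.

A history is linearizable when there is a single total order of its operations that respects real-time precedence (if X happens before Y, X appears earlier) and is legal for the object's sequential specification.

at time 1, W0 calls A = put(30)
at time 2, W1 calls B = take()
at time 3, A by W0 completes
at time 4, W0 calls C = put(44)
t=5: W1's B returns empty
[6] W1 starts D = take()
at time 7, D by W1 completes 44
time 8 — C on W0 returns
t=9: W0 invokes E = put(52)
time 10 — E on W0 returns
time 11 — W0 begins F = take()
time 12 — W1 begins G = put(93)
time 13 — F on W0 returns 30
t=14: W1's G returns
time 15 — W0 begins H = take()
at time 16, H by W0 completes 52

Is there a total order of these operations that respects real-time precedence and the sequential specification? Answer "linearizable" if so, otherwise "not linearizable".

events 1..6 are fine; event 7 — the response of D at time 7 — makes the prefix non-linearizable
checked exhaustively: 2 real-time-consistent orders of 3 completed operations, zero legal queue replays
no completion choice of the 1 pending operation (C) rescues it — every subset was tried
e.g. A, B, D (pending dropped): illegal at step 2, since B take() → empty cannot apply there
e.g. B, A, D (pending dropped): illegal at step 3, since D take() → 44 cannot apply there

not linearizable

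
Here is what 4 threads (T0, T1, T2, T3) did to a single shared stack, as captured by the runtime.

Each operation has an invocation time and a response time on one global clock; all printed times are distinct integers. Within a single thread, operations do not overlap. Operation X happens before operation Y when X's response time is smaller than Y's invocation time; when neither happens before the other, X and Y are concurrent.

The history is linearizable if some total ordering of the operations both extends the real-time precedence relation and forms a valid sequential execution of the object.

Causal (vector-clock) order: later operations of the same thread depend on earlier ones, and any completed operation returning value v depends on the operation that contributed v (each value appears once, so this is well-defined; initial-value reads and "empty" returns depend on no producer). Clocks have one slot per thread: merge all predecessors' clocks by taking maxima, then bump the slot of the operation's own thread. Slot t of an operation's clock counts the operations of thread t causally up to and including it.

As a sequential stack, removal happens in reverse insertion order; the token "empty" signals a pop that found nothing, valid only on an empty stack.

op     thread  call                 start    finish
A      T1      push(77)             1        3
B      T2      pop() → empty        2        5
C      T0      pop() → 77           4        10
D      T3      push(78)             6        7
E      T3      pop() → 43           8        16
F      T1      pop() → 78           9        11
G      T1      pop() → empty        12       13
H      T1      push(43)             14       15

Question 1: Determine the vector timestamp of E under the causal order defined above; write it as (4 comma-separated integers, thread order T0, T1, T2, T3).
VC(D, invoked at 6): no causal predecessors; +1 on T3 → (0, 0, 0, 1)
VC(B, invoked at 2): no causal predecessors; +1 on T2 → (0, 0, 1, 0)
VC(A, invoked at 1): no causal predecessors; +1 on T1 → (0, 1, 0, 0)
C, invoked 4, takes VC(A)=(0, 1, 0, 0) under max, adds 1 for T0 → (1, 1, 0, 0)
F, invoked 9, takes VC(A)=(0, 1, 0, 0), VC(D)=(0, 0, 0, 1) under max, adds 1 for T1 → (0, 2, 0, 1)
G, invoked 12, takes VC(F)=(0, 2, 0, 1) under max, adds 1 for T1 → (0, 3, 0, 1)
H, invoked 14, takes VC(G)=(0, 3, 0, 1) under max, adds 1 for T1 → (0, 4, 0, 1)
E, invoked 8, takes VC(D)=(0, 0, 0, 1), VC(H)=(0, 4, 0, 1) under max, adds 1 for T3 → (0, 4, 0, 2)
target: VC(E) = (0, 4, 0, 2)

(0, 4, 0, 2)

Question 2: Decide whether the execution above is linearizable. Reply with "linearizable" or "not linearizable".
a witness: A, C, B, D, F, G, H, E
step 1: A push(77) — stack <77>
step 2: C pop() → 77 — stack <>
step 3: B pop() → empty — stack <>
step 4: D push(78) — stack <78>
step 5: F pop() → 78 — stack <>
step 6: G pop() → empty — stack <>
step 7: H push(43) — stack <43>
step 8: E pop() → 43 — stack <>

linearizable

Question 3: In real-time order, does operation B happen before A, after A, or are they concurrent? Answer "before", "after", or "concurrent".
B spans [2,5], A spans [1,3]
the intervals overlap in both directions

concurrent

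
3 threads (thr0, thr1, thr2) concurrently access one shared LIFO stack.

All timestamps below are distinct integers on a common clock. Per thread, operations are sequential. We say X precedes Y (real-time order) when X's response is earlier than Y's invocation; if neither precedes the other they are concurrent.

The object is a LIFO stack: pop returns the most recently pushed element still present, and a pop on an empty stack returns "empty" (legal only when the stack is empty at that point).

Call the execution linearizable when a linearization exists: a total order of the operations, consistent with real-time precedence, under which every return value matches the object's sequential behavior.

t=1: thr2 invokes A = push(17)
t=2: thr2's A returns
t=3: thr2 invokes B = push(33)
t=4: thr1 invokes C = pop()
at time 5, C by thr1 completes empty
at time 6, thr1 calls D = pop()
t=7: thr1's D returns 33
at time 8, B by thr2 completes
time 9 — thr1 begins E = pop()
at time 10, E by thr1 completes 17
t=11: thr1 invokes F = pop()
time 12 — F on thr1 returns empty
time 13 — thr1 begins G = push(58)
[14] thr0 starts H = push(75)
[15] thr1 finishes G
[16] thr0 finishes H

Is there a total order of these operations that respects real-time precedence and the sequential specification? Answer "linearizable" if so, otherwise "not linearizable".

not linearizable

events 1..4 are fine; event 5 — the response of C at time 5 — makes the prefix non-linearizable
exhaustive check: the 2 completed LIFO stack ops admit one real-time order; illegal
completion choices over the 1 pending operation (B) were checked; none helps
sample order A, C (pending dropped) stalls at step 2 — C pop() → empty has no legal effect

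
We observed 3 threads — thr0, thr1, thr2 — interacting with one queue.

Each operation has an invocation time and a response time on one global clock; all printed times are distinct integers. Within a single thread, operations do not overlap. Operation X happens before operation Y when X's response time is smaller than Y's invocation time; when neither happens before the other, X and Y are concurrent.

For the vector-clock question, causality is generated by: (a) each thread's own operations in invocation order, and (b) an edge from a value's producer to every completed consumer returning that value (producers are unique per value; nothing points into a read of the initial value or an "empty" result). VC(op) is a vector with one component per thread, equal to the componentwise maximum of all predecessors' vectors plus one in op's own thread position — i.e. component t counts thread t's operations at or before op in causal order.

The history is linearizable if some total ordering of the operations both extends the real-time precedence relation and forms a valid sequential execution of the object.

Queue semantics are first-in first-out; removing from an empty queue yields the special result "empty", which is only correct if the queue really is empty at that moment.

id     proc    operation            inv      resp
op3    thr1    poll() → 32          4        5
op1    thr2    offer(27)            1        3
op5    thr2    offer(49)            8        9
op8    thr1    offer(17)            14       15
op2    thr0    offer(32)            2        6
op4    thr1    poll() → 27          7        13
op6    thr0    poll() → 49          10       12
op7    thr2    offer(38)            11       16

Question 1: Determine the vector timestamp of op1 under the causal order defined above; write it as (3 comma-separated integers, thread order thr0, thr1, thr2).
Answer: (0, 0, 1)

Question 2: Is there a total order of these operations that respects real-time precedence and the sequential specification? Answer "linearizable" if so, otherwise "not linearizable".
linearizable

one valid linearization: op2, op1, op3, op4, op5, op6, op7, op8
1. op2 offer(32), leaving queue <32>
2. op1 offer(27), leaving queue <32,27>
3. op3 poll() → 32, leaving queue <27>
4. op4 poll() → 27, leaving queue <>
5. op5 offer(49), leaving queue <49>
6. op6 poll() → 49, leaving queue <>
7. op7 offer(38), leaving queue <38>
8. op8 offer(17), leaving queue <38,17>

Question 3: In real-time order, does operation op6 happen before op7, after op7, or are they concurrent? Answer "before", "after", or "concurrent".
Answer: concurrent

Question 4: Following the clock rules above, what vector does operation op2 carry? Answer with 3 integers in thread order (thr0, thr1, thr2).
Answer: (1, 0, 0)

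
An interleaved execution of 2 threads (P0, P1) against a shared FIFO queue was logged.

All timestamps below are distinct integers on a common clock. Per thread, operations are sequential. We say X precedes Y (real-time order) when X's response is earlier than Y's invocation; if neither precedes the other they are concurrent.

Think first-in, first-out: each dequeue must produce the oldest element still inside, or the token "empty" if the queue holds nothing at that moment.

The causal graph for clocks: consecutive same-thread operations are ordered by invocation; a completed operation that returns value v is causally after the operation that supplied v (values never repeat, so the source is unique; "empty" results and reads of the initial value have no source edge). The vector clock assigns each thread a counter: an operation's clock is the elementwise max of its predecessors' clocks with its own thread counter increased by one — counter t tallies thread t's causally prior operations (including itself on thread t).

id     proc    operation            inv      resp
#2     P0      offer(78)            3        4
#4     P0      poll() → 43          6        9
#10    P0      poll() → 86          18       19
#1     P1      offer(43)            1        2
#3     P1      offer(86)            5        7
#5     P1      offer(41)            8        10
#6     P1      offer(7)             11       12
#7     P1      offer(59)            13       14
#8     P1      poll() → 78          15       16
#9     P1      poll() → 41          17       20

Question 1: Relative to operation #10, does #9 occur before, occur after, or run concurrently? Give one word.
#9 spans [17,20], #10 spans [18,19]
the intervals overlap in both directions

concurrent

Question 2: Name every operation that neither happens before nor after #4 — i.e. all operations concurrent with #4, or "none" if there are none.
#4 spans [6,9]; an op avoiding the whole window 6..9 is ordered, any other is concurrent
#1 [1,2]: before
#2 [3,4]: before
#3 [5,7]: concurrent
#5 [8,10]: concurrent
#6 [11,12]: after
#7 [13,14]: after
#8 [15,16]: after
#9 [17,20]: after
#10 [18,19]: after

#3, #5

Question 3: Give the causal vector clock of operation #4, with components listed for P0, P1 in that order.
#1 (invocation 1): nothing precedes it; P1's component alone gives (0, 1)
#2 (invocation 3): nothing precedes it; P0's component alone gives (1, 0)
#3 (invocation 5): componentwise max over VC(#1)=(0, 1), +1 at P1, giving (0, 2)
#5 (invocation 8): componentwise max over VC(#3)=(0, 2), +1 at P1, giving (0, 3)
#4 (invocation 6): componentwise max over VC(#1)=(0, 1), VC(#2)=(1, 0), +1 at P0, giving (2, 1)
#6 (invocation 11): componentwise max over VC(#5)=(0, 3), +1 at P1, giving (0, 4)
#7 (invocation 13): componentwise max over VC(#6)=(0, 4), +1 at P1, giving (0, 5)
#10 (invocation 18): componentwise max over VC(#3)=(0, 2), VC(#4)=(2, 1), +1 at P0, giving (3, 2)
#8 (invocation 15): componentwise max over VC(#2)=(1, 0), VC(#7)=(0, 5), +1 at P1, giving (1, 6)
#9 (invocation 17): componentwise max over VC(#5)=(0, 3), VC(#8)=(1, 6), +1 at P1, giving (1, 7)
target: VC(#4) = (2, 1)

(2, 1)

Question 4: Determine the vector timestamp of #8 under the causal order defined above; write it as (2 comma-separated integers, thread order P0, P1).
no predecessors for #1 (invoked 1): P1 increments from zero → (0, 1)
no predecessors for #2 (invoked 3): P0 increments from zero → (1, 0)
#3, invoked 5, takes VC(#1)=(0, 1) under max, adds 1 for P1 → (0, 2)
#5, invoked 8, takes VC(#3)=(0, 2) under max, adds 1 for P1 → (0, 3)
#4, invoked 6, takes VC(#1)=(0, 1), VC(#2)=(1, 0) under max, adds 1 for P0 → (2, 1)
#6, invoked 11, takes VC(#5)=(0, 3) under max, adds 1 for P1 → (0, 4)
#7, invoked 13, takes VC(#6)=(0, 4) under max, adds 1 for P1 → (0, 5)
#10, invoked 18, takes VC(#3)=(0, 2), VC(#4)=(2, 1) under max, adds 1 for P0 → (3, 2)
#8, invoked 15, takes VC(#2)=(1, 0), VC(#7)=(0, 5) under max, adds 1 for P1 → (1, 6)
#9, invoked 17, takes VC(#5)=(0, 3), VC(#8)=(1, 6) under max, adds 1 for P1 → (1, 7)
target: VC(#8) = (1, 6)

(1, 6)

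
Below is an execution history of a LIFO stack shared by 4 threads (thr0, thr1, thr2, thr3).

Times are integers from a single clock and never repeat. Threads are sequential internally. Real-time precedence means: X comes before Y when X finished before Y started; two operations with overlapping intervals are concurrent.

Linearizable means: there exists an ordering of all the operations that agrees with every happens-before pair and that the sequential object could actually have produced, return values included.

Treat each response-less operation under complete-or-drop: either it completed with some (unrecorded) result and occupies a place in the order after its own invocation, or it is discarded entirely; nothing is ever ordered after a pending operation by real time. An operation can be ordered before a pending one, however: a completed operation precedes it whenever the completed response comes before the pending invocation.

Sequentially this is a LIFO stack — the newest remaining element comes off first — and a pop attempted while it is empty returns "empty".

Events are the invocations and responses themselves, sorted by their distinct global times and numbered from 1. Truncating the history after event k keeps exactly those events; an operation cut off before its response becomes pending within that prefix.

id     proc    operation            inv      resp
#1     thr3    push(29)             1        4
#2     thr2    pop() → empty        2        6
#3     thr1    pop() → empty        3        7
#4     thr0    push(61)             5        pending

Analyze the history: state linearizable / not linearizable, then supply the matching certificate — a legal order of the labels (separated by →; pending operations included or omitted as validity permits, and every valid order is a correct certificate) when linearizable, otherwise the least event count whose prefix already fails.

linearizable — witness: #2 → #3 → #1

after step 1 (#2 pop() → empty): stack <>
after step 2 (#3 pop() → empty): stack <>
after step 3 (#1 push(29)): stack <29>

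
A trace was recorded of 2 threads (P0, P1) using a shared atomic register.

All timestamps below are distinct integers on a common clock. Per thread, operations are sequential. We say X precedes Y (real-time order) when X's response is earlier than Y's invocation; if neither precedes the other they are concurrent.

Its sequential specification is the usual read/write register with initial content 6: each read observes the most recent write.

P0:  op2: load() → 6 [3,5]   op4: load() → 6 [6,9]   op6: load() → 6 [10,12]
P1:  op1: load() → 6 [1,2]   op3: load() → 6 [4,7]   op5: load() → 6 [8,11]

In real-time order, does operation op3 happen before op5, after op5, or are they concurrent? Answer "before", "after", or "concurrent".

op3 spans [4,7], op5 spans [8,11]
resp(op3)=7 < inv(op5)=8

before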